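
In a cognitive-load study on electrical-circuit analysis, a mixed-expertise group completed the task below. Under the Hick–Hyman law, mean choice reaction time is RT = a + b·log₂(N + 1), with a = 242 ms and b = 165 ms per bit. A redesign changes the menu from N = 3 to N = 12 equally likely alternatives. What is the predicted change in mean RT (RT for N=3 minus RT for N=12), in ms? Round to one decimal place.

-280.6

RT(3) = 242 + 165·log₂(4) = 242 + 165·2.0000 = 572.0000 ms.
RT(12) = 242 + 165·log₂(13) = 242 + 165·3.7004 = 852.5660 ms.
Difference = 572.0000 − 852.5660 = -280.5660 ≈ -280.6 ms.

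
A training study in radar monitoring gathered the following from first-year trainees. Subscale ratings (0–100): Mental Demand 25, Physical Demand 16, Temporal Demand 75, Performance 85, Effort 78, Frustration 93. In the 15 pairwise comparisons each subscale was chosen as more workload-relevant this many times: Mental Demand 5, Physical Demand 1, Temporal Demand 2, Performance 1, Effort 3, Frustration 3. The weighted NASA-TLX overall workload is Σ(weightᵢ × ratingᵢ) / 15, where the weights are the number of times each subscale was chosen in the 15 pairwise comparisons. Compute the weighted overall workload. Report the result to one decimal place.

The tallies are the weights (they sum to 15).
Weighted sum = 5·25 + 1·16 + 2·75 + 1·85 + 3·78 + 3·93
            = 125 + 16 + 150 + 85 + 234 + 279 = 889.
Overall workload = 889 / 15 = 59.2667 ≈ 59.3.

59.3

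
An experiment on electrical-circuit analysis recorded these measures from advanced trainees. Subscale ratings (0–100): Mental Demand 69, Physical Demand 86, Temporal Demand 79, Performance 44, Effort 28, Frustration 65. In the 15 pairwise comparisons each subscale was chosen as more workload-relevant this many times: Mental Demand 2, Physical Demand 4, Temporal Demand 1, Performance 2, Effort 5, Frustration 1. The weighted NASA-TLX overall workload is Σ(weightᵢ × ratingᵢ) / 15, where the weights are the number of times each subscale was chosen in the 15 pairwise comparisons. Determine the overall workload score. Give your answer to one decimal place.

56.9

The tallies are the weights (they sum to 15).
Weighted sum = 2·69 + 4·86 + 1·79 + 2·44 + 5·28 + 1·65
            = 138 + 344 + 79 + 88 + 140 + 65 = 854.
Overall workload = 854 / 15 = 56.9333 ≈ 56.9.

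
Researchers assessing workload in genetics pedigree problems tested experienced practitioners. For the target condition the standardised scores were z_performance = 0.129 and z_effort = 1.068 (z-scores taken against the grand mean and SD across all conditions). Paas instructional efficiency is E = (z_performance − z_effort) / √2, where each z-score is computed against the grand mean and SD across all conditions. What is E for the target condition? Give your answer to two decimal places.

z_P − z_E = 0.129 − 1.068 = -0.9390.
E = -0.9390 / √2 = -0.9390 / 1.41421 = -0.6640 ≈ -0.66.

-0.66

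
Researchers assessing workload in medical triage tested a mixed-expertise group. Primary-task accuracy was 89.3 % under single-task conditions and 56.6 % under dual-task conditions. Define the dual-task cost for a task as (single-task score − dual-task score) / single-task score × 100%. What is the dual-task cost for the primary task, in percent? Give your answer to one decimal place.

36.6

Cost = (89.3 − 56.6) / 89.3 × 100%
     = 32.7000 / 89.3 × 100% = 36.6181%.
≈ 36.6%.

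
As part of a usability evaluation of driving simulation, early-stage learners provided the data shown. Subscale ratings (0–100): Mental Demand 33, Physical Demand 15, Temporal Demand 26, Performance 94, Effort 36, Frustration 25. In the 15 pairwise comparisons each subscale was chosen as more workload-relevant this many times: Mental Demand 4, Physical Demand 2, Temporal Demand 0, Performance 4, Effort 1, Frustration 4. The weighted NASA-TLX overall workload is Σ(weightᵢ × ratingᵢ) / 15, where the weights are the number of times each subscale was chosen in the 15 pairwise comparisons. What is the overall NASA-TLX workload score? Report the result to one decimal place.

44.9

The tallies are the weights (they sum to 15).
Weighted sum = 4·33 + 2·15 + 0·26 + 4·94 + 1·36 + 4·25
            = 132 + 30 + 0 + 376 + 36 + 100 = 674.
Overall workload = 674 / 15 = 44.9333 ≈ 44.9.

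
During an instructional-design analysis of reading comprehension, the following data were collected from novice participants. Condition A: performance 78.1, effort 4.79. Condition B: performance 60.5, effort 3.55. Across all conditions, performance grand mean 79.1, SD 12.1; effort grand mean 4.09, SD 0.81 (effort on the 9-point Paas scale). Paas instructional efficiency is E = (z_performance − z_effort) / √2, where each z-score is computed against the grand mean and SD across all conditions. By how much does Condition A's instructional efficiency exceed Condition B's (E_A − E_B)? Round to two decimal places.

-0.05

Condition A: z_P = (78.1 − 79.1)/12.1 = -0.0826; z_E = (4.79 − 4.09)/0.81 = 0.8642; E_A = (-0.0826 − 0.8642)/√2 = -0.6695.
Condition B: z_P = (60.5 − 79.1)/12.1 = -1.5372; z_E = (3.55 − 4.09)/0.81 = -0.6667; E_B = (-1.5372 − (-0.6667))/√2 = -0.6155.
E_A − E_B = -0.6695 − (-0.6155) = -0.0540 ≈ -0.05.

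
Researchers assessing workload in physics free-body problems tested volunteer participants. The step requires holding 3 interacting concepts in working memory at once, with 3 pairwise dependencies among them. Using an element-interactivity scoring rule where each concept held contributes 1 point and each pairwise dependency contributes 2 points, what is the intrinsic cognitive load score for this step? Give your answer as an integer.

Element contribution: 3 × 1 = 3.
Interaction contribution: 3 × 2 = 6.
Intrinsic load = 3 + 6 = 9.

9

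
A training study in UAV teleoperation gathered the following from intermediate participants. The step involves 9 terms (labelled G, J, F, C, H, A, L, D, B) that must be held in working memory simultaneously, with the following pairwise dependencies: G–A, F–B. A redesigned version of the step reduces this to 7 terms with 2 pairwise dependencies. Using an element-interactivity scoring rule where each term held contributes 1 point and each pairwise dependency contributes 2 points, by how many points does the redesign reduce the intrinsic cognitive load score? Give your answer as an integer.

2

Original: 9 × 1 + 2 × 2 = 9 + 4 = 13.
Redesigned: 7 × 1 + 2 × 2 = 7 + 4 = 11.
Reduction = 13 − 11 = 2.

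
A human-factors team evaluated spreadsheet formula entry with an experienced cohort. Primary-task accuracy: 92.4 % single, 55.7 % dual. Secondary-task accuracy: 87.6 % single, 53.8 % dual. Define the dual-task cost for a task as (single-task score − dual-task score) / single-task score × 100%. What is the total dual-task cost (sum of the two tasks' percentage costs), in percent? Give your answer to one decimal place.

Primary cost = (92.4 − 55.7) / 92.4 × 100% = 39.7186%.
Secondary cost = (87.6 − 53.8) / 87.6 × 100% = 38.5845%.
Total = 39.7186% + 38.5845% = 78.3031% ≈ 78.3%.

78.3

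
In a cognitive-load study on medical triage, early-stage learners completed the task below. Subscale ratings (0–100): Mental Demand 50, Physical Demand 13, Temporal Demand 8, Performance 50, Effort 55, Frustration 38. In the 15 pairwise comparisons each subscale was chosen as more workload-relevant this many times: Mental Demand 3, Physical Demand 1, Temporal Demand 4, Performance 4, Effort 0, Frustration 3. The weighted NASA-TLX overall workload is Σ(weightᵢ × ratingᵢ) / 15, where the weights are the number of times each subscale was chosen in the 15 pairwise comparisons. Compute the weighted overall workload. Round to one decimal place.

33.9

The tallies are the weights (they sum to 15).
Weighted sum = 3·50 + 1·13 + 4·8 + 4·50 + 0·55 + 3·38
            = 150 + 13 + 32 + 200 + 0 + 114 = 509.
Overall workload = 509 / 15 = 33.9333 ≈ 33.9.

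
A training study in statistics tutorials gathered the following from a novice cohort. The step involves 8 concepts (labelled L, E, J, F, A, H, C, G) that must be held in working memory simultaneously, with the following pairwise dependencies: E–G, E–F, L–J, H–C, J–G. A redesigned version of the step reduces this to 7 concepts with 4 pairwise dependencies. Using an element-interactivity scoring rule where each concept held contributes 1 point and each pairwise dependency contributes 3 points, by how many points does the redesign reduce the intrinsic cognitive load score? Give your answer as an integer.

Original: 8 × 1 + 5 × 3 = 8 + 15 = 23.
Redesigned: 7 × 1 + 4 × 3 = 7 + 12 = 19.
Reduction = 23 − 19 = 4.

4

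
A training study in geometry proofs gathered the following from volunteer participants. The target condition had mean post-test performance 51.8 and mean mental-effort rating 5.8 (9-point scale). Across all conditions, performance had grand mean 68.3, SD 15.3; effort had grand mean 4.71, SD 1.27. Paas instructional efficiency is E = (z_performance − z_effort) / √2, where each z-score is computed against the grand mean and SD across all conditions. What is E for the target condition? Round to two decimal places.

z_performance = (51.8 − 68.3) / 15.3 = -16.5000 / 15.3 = -1.0784.
z_effort = (5.8 − 4.71) / 1.27 = 1.0900 / 1.27 = 0.8583.
z_P − z_E = -1.0784 − 0.8583 = -1.9367.
E = -1.9367 / √2 = -1.9367 / 1.41421 = -1.3695 ≈ -1.37.

-1.37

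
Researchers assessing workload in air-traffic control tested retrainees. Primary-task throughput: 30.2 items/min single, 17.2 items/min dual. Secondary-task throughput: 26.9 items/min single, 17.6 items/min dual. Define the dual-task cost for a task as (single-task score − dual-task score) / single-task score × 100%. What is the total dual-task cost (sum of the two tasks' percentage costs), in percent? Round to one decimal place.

77.6

Primary cost = (30.2 − 17.2) / 30.2 × 100% = 43.0464%.
Secondary cost = (26.9 − 17.6) / 26.9 × 100% = 34.5725%.
Total = 43.0464% + 34.5725% = 77.6189% ≈ 77.6%.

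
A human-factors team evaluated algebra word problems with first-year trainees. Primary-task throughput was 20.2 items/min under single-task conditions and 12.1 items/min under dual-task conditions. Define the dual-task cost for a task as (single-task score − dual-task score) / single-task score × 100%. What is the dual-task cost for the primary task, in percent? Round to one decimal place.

Cost = (20.2 − 12.1) / 20.2 × 100%
     = 8.1000 / 20.2 × 100% = 40.0990%.
≈ 40.1%.

40.1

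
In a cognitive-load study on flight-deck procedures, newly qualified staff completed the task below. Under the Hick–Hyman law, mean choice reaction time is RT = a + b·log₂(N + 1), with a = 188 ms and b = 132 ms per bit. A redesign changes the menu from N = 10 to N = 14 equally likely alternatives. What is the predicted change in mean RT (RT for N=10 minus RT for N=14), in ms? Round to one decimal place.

RT(10) = 188 + 132·log₂(11) = 188 + 132·3.4594 = 644.6408 ms.
RT(14) = 188 + 132·log₂(15) = 188 + 132·3.9069 = 703.7108 ms.
Difference = 644.6408 − 703.7108 = -59.0700 ≈ -59.1 ms.

-59.1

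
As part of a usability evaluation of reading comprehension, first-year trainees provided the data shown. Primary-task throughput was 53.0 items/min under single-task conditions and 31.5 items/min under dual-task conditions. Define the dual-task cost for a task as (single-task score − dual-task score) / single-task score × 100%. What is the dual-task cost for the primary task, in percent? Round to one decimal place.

Cost = (53.0 − 31.5) / 53.0 × 100%
     = 21.5000 / 53.0 × 100% = 40.5660%.
≈ 40.6%.

40.6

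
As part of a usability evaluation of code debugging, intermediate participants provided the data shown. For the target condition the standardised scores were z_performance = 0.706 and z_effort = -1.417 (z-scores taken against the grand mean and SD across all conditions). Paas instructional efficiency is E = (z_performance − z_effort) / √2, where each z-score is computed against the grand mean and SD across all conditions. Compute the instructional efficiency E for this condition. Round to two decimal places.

z_P − z_E = 0.706 − (-1.417) = 2.1230.
E = 2.1230 / √2 = 2.1230 / 1.41421 = 1.5012 ≈ 1.50.

1.50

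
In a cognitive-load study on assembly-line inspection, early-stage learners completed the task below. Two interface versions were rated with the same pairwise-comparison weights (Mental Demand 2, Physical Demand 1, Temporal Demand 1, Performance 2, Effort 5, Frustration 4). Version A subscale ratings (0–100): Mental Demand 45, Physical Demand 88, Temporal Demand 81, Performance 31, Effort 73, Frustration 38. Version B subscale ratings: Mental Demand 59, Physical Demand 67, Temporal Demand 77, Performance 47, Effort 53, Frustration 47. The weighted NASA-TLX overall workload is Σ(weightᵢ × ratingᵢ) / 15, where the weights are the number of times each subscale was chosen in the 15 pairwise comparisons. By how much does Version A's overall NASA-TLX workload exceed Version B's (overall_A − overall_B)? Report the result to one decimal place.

Version A weighted sum = 2·45 + 1·88 + 1·81 + 2·31 + 5·73 + 4·38 = 90 + 88 + 81 + 62 + 365 + 152 = 838; overall_A = 838/15 = 55.8667.
Version B weighted sum = 2·59 + 1·67 + 1·77 + 2·47 + 5·53 + 4·47 = 118 + 67 + 77 + 94 + 265 + 188 = 809; overall_B = 809/15 = 53.9333.
Difference = 55.8667 − 53.9333 = 1.9334 ≈ 1.9.

1.9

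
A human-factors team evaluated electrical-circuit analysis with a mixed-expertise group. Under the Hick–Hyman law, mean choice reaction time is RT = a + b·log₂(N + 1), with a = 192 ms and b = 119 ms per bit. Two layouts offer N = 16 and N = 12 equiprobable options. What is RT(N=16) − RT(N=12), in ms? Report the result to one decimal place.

RT(16) = 192 + 119·log₂(17) = 192 + 119·4.0875 = 678.4125 ms.
RT(12) = 192 + 119·log₂(13) = 192 + 119·3.7004 = 632.3476 ms.
Difference = 678.4125 − 632.3476 = 46.0649 ≈ 46.1 ms.

46.1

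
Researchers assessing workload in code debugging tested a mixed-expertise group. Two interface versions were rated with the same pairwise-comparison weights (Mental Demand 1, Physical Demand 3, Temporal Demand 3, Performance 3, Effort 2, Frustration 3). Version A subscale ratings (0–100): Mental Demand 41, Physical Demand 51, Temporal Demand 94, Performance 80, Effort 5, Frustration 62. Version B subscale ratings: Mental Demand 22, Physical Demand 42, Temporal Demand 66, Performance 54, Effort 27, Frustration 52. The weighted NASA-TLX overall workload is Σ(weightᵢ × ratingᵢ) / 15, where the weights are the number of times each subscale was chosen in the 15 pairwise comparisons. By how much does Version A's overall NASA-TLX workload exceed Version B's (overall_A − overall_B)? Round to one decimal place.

Version A weighted sum = 1·41 + 3·51 + 3·94 + 3·80 + 2·5 + 3·62 = 41 + 153 + 282 + 240 + 10 + 186 = 912; overall_A = 912/15 = 60.8000.
Version B weighted sum = 1·22 + 3·42 + 3·66 + 3·54 + 2·27 + 3·52 = 22 + 126 + 198 + 162 + 54 + 156 = 718; overall_B = 718/15 = 47.8667.
Difference = 60.8000 − 47.8667 = 12.9333 ≈ 12.9.

12.9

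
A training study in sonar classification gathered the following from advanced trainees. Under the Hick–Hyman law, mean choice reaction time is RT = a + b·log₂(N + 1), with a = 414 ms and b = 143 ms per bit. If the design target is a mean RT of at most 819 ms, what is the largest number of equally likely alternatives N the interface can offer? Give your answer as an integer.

6

Set 414 + 143·log₂(N + 1) ≤ 819.
log₂(N + 1) ≤ (819 − 414) / 143 = 2.8322.
N + 1 ≤ 2^2.8322 = 7.1216.
N ≤ 6.1216, so the largest integer N is 6.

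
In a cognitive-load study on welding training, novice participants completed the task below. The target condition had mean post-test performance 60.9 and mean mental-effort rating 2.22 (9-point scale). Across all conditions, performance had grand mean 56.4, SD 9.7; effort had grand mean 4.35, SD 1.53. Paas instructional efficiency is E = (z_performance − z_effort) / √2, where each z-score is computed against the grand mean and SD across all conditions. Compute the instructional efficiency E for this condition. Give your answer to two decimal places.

z_performance = (60.9 − 56.4) / 9.7 = 4.5000 / 9.7 = 0.4639.
z_effort = (2.22 − 4.35) / 1.53 = -2.1300 / 1.53 = -1.3922.
z_P − z_E = 0.4639 − (-1.3922) = 1.8561.
E = 1.8561 / √2 = 1.8561 / 1.41421 = 1.3125 ≈ 1.31.

1.31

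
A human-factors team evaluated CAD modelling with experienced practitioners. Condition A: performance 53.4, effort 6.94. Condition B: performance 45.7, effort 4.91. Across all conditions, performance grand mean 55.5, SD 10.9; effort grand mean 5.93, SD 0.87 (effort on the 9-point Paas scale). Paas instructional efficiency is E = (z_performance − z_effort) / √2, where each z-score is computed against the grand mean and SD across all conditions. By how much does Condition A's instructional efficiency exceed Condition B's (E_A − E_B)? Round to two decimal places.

-1.15

Condition A: z_P = (53.4 − 55.5)/10.9 = -0.1927; z_E = (6.94 − 5.93)/0.87 = 1.1609; E_A = (-0.1927 − 1.1609)/√2 = -0.9571.
Condition B: z_P = (45.7 − 55.5)/10.9 = -0.8991; z_E = (4.91 − 5.93)/0.87 = -1.1724; E_B = (-0.8991 − (-1.1724))/√2 = 0.1933.
E_A − E_B = -0.9571 − 0.1933 = -1.1504 ≈ -1.15.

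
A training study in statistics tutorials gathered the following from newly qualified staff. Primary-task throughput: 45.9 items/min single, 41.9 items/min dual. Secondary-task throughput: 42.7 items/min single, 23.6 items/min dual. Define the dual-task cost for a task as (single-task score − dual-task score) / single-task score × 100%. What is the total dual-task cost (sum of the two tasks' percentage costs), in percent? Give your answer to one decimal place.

Primary cost = (45.9 − 41.9) / 45.9 × 100% = 8.7146%.
Secondary cost = (42.7 − 23.6) / 42.7 × 100% = 44.7307%.
Total = 8.7146% + 44.7307% = 53.4453% ≈ 53.4%.

53.4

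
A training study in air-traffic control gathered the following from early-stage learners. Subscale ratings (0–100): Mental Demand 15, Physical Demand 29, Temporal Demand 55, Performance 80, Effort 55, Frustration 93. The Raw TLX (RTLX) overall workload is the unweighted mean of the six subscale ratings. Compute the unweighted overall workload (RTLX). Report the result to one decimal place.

Sum of ratings = 15 + 29 + 55 + 80 + 55 + 93 = 327.
RTLX = 327 / 6 = 54.5000 ≈ 54.5.

54.5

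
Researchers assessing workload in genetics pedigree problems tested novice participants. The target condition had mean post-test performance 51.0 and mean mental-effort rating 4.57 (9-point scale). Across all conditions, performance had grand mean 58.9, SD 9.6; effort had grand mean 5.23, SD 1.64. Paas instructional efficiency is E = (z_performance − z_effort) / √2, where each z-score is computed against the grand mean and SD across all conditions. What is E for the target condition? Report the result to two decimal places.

z_performance = (51.0 − 58.9) / 9.6 = -7.9000 / 9.6 = -0.8229.
z_effort = (4.57 − 5.23) / 1.64 = -0.6600 / 1.64 = -0.4024.
z_P − z_E = -0.8229 − (-0.4024) = -0.4205.
E = -0.4205 / √2 = -0.4205 / 1.41421 = -0.2973 ≈ -0.30.

-0.30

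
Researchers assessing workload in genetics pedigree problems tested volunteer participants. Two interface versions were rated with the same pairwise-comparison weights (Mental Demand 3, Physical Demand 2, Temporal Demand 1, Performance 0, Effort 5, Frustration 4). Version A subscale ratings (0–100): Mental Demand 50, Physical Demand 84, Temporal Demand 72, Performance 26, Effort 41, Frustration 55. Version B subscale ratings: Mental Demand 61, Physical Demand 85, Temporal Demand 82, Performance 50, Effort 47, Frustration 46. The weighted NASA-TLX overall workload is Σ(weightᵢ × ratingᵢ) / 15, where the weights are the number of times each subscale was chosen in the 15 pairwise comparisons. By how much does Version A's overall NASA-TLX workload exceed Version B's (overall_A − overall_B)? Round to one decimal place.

Version A weighted sum = 3·50 + 2·84 + 1·72 + 0·26 + 5·41 + 4·55 = 150 + 168 + 72 + 0 + 205 + 220 = 815; overall_A = 815/15 = 54.3333.
Version B weighted sum = 3·61 + 2·85 + 1·82 + 0·50 + 5·47 + 4·46 = 183 + 170 + 82 + 0 + 235 + 184 = 854; overall_B = 854/15 = 56.9333.
Difference = 54.3333 − 56.9333 = -2.6000 ≈ -2.6.

-2.6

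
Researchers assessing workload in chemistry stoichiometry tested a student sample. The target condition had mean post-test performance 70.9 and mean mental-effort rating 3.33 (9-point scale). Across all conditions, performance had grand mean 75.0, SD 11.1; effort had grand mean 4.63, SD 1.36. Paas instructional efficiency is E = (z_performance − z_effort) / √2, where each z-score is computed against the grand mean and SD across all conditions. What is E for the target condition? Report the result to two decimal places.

0.41

z_performance = (70.9 − 75.0) / 11.1 = -4.1000 / 11.1 = -0.3694.
z_effort = (3.33 − 4.63) / 1.36 = -1.3000 / 1.36 = -0.9559.
z_P − z_E = -0.3694 − (-0.9559) = 0.5865.
E = 0.5865 / √2 = 0.5865 / 1.41421 = 0.4147 ≈ 0.41.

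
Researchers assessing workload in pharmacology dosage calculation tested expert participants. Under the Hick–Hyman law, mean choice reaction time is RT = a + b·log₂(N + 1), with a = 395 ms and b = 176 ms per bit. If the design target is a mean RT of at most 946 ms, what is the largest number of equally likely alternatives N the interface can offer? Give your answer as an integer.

Set 395 + 176·log₂(N + 1) ≤ 946.
log₂(N + 1) ≤ (946 − 395) / 176 = 3.1307.
N + 1 ≤ 2^3.1307 = 8.7586.
N ≤ 7.7586, so the largest integer N is 7.

7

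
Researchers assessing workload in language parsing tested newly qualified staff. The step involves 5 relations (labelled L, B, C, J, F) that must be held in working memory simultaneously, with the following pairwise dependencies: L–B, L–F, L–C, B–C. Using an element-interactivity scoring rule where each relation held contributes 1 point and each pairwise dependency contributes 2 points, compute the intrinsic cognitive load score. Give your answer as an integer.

Count of relations held simultaneously: 5.
Count of pairwise dependencies listed: 4.
Element contribution: 5 × 1 = 5.
Interaction contribution: 4 × 2 = 8.
Intrinsic load = 5 + 8 = 13.

13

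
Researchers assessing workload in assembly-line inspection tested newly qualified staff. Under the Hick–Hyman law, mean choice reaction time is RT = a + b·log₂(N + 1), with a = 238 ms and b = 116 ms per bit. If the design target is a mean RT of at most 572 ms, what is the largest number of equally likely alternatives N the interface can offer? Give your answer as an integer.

6

Set 238 + 116·log₂(N + 1) ≤ 572.
log₂(N + 1) ≤ (572 − 238) / 116 = 2.8793.
N + 1 ≤ 2^2.8793 = 7.3579.
N ≤ 6.3579, so the largest integer N is 6.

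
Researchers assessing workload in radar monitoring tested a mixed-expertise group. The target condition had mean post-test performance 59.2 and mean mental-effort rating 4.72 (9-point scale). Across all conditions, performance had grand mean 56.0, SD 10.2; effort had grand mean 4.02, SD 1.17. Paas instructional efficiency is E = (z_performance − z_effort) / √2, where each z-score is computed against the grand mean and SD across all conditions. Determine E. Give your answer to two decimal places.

-0.20

z_performance = (59.2 − 56.0) / 10.2 = 3.2000 / 10.2 = 0.3137.
z_effort = (4.72 − 4.02) / 1.17 = 0.7000 / 1.17 = 0.5983.
z_P − z_E = 0.3137 − 0.5983 = -0.2846.
E = -0.2846 / √2 = -0.2846 / 1.41421 = -0.2012 ≈ -0.20.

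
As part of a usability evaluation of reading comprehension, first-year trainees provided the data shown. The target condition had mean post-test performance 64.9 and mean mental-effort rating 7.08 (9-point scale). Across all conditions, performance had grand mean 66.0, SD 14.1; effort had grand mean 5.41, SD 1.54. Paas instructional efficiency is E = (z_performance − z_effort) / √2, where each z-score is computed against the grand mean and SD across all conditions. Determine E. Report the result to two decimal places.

-0.82

z_performance = (64.9 − 66.0) / 14.1 = -1.1000 / 14.1 = -0.0780.
z_effort = (7.08 − 5.41) / 1.54 = 1.6700 / 1.54 = 1.0844.
z_P − z_E = -0.0780 − 1.0844 = -1.1624.
E = -1.1624 / √2 = -1.1624 / 1.41421 = -0.8219 ≈ -0.82.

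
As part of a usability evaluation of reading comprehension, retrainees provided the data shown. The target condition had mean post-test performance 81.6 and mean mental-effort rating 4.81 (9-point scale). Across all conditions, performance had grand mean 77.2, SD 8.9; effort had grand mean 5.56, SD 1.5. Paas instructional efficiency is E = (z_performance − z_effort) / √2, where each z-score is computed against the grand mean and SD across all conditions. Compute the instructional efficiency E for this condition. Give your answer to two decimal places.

0.70

z_performance = (81.6 − 77.2) / 8.9 = 4.4000 / 8.9 = 0.4944.
z_effort = (4.81 − 5.56) / 1.5 = -0.7500 / 1.5 = -0.5000.
z_P − z_E = 0.4944 − (-0.5000) = 0.9944.
E = 0.9944 / √2 = 0.9944 / 1.41421 = 0.7031 ≈ 0.70.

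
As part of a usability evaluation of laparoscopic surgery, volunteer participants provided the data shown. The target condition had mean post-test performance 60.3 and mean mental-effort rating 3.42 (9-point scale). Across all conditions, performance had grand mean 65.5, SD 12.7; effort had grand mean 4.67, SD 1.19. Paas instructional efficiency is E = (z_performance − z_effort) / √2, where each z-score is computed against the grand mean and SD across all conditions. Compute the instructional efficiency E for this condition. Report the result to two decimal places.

0.45

z_performance = (60.3 − 65.5) / 12.7 = -5.2000 / 12.7 = -0.4094.
z_effort = (3.42 − 4.67) / 1.19 = -1.2500 / 1.19 = -1.0504.
z_P − z_E = -0.4094 − (-1.0504) = 0.6410.
E = 0.6410 / √2 = 0.6410 / 1.41421 = 0.4533 ≈ 0.45.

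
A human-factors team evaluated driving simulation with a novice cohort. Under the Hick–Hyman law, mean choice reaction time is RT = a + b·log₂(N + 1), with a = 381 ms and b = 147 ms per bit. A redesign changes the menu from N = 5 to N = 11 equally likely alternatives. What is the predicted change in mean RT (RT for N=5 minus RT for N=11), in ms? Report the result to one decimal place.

RT(5) = 381 + 147·log₂(6) = 381 + 147·2.5850 = 760.9950 ms.
RT(11) = 381 + 147·log₂(12) = 381 + 147·3.5850 = 907.9950 ms.
Difference = 760.9950 − 907.9950 = -147.0000 ≈ -147.0 ms.

-147.0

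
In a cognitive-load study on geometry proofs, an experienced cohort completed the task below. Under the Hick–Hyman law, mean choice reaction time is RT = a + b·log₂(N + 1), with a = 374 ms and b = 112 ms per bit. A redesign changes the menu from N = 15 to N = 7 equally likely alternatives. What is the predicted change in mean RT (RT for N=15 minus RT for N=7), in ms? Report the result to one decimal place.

RT(15) = 374 + 112·log₂(16) = 374 + 112·4.0000 = 822.0000 ms.
RT(7) = 374 + 112·log₂(8) = 374 + 112·3.0000 = 710.0000 ms.
Difference = 822.0000 − 710.0000 = 112.0000 ≈ 112.0 ms.

112.0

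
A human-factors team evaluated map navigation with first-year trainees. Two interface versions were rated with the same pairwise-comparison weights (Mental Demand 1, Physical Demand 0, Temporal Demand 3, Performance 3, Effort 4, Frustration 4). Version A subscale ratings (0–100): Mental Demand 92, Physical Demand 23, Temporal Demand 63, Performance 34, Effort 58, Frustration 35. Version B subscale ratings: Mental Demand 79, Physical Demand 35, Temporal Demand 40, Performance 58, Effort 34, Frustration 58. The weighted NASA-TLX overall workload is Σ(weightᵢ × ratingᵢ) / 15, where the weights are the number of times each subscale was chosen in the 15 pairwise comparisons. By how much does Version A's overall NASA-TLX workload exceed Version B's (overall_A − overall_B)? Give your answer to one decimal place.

Version A weighted sum = 1·92 + 0·23 + 3·63 + 3·34 + 4·58 + 4·35 = 92 + 0 + 189 + 102 + 232 + 140 = 755; overall_A = 755/15 = 50.3333.
Version B weighted sum = 1·79 + 0·35 + 3·40 + 3·58 + 4·34 + 4·58 = 79 + 0 + 120 + 174 + 136 + 232 = 741; overall_B = 741/15 = 49.4000.
Difference = 50.3333 − 49.4000 = 0.9333 ≈ 0.9.

0.9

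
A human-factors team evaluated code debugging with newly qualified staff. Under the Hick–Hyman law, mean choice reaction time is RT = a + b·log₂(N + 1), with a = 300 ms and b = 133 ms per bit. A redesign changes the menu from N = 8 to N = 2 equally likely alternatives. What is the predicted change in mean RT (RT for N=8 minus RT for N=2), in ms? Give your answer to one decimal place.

RT(8) = 300 + 133·log₂(9) = 300 + 133·3.1699 = 721.5967 ms.
RT(2) = 300 + 133·log₂(3) = 300 + 133·1.5850 = 510.8050 ms.
Difference = 721.5967 − 510.8050 = 210.7917 ≈ 210.8 ms.

210.8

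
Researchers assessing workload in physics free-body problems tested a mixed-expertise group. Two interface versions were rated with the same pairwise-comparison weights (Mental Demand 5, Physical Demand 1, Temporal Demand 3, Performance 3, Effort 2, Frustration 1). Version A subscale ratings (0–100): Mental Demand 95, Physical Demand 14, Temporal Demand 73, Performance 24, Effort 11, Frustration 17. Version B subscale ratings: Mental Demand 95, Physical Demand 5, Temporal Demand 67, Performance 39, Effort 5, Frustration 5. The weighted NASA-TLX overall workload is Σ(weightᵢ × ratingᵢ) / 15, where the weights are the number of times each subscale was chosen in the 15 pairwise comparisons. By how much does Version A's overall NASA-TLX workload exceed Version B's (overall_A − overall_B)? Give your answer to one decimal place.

Version A weighted sum = 5·95 + 1·14 + 3·73 + 3·24 + 2·11 + 1·17 = 475 + 14 + 219 + 72 + 22 + 17 = 819; overall_A = 819/15 = 54.6000.
Version B weighted sum = 5·95 + 1·5 + 3·67 + 3·39 + 2·5 + 1·5 = 475 + 5 + 201 + 117 + 10 + 5 = 813; overall_B = 813/15 = 54.2000.
Difference = 54.6000 − 54.2000 = 0.4000 ≈ 0.4.

0.4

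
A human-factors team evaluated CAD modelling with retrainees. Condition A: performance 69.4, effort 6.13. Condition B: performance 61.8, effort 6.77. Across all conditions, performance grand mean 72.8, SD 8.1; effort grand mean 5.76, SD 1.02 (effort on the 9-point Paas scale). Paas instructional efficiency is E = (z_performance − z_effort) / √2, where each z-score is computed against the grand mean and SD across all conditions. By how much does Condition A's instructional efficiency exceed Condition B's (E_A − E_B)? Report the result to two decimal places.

Condition A: z_P = (69.4 − 72.8)/8.1 = -0.4198; z_E = (6.13 − 5.76)/1.02 = 0.3627; E_A = (-0.4198 − 0.3627)/√2 = -0.5533.
Condition B: z_P = (61.8 − 72.8)/8.1 = -1.3580; z_E = (6.77 − 5.76)/1.02 = 0.9902; E_B = (-1.3580 − 0.9902)/√2 = -1.6604.
E_A − E_B = -0.5533 − (-1.6604) = 1.1071 ≈ 1.11.

1.11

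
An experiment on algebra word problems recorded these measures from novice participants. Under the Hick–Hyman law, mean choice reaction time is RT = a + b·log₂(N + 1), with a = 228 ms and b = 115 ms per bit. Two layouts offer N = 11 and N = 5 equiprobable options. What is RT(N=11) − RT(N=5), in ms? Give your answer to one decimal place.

115.0

RT(11) = 228 + 115·log₂(12) = 228 + 115·3.5850 = 640.2750 ms.
RT(5) = 228 + 115·log₂(6) = 228 + 115·2.5850 = 525.2750 ms.
Difference = 640.2750 − 525.2750 = 115.0000 ≈ 115.0 ms.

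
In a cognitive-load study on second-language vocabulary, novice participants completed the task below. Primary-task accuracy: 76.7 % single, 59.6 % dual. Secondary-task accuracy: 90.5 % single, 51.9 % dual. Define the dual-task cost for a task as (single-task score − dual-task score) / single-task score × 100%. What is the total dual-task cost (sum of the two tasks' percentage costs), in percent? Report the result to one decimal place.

Primary cost = (76.7 − 59.6) / 76.7 × 100% = 22.2947%.
Secondary cost = (90.5 − 51.9) / 90.5 × 100% = 42.6519%.
Total = 22.2947% + 42.6519% = 64.9466% ≈ 64.9%.

64.9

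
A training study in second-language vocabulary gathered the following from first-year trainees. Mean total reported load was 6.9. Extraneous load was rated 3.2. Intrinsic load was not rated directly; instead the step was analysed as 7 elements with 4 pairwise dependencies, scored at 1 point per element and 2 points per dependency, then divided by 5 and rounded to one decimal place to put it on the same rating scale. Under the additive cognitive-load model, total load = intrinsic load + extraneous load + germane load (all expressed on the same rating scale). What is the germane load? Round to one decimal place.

0.7

Intrinsic (element-interactivity): (7 × 1 + 4 × 2) / 5 = 15 / 5 = 3.0000 → 3.0.
germane load = total − intrinsic − extraneous
             = 6.9 − 3.0 − 3.2 = 0.7.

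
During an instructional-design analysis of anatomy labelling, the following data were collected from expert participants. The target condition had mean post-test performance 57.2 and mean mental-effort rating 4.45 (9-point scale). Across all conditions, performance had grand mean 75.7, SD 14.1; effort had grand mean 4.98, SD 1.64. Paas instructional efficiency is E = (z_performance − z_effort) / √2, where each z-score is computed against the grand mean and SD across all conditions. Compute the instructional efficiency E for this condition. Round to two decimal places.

z_performance = (57.2 − 75.7) / 14.1 = -18.5000 / 14.1 = -1.3121.
z_effort = (4.45 − 4.98) / 1.64 = -0.5300 / 1.64 = -0.3232.
z_P − z_E = -1.3121 − (-0.3232) = -0.9889.
E = -0.9889 / √2 = -0.9889 / 1.41421 = -0.6993 ≈ -0.70.

-0.70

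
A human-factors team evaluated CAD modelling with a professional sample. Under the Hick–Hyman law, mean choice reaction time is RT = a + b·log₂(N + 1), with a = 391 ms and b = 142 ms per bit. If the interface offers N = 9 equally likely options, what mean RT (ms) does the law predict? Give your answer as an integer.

log₂(9 + 1) = log₂(10) = 3.3219.
RT = 391 + 142 × 3.3219 = 391 + 471.7098 = 862.7098 ms.
≈ 863 ms.

863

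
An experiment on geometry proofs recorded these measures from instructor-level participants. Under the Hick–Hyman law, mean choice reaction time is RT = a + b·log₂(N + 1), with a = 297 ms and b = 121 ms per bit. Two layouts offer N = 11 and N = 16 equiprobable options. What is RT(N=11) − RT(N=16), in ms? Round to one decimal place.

-60.8

RT(11) = 297 + 121·log₂(12) = 297 + 121·3.5850 = 730.7850 ms.
RT(16) = 297 + 121·log₂(17) = 297 + 121·4.0875 = 791.5875 ms.
Difference = 730.7850 − 791.5875 = -60.8025 ≈ -60.8 ms.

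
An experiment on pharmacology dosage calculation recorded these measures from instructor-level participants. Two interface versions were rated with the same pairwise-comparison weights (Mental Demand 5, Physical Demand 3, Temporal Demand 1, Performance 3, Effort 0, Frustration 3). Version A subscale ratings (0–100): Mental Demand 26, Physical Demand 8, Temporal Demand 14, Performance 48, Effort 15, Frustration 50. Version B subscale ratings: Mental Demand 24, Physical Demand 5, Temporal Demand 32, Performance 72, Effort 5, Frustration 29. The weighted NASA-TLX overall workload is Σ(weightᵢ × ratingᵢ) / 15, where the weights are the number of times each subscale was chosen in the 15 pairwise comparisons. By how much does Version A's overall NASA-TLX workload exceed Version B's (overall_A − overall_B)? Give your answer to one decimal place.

Version A weighted sum = 5·26 + 3·8 + 1·14 + 3·48 + 0·15 + 3·50 = 130 + 24 + 14 + 144 + 0 + 150 = 462; overall_A = 462/15 = 30.8000.
Version B weighted sum = 5·24 + 3·5 + 1·32 + 3·72 + 0·5 + 3·29 = 120 + 15 + 32 + 216 + 0 + 87 = 470; overall_B = 470/15 = 31.3333.
Difference = 30.8000 − 31.3333 = -0.5333 ≈ -0.5.

-0.5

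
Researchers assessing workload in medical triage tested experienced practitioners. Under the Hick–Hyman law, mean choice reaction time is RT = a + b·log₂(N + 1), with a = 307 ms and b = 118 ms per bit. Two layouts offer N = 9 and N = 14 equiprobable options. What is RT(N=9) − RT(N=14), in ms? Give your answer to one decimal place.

RT(9) = 307 + 118·log₂(10) = 307 + 118·3.3219 = 698.9842 ms.
RT(14) = 307 + 118·log₂(15) = 307 + 118·3.9069 = 768.0142 ms.
Difference = 698.9842 − 768.0142 = -69.0300 ≈ -69.0 ms.

-69.0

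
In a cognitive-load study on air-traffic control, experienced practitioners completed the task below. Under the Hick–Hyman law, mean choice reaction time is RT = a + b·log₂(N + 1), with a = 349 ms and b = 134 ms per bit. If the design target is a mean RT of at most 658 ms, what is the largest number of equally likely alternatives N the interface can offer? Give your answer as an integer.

3

Set 349 + 134·log₂(N + 1) ≤ 658.
log₂(N + 1) ≤ (658 − 349) / 134 = 2.3060.
N + 1 ≤ 2^2.3060 = 4.9451.
N ≤ 3.9451, so the largest integer N is 3.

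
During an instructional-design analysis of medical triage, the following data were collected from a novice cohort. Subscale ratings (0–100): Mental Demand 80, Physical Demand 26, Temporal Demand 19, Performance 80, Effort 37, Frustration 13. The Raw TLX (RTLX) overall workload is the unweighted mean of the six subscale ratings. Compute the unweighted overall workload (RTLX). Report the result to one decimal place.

42.5

Sum of ratings = 80 + 26 + 19 + 80 + 37 + 13 = 255.
RTLX = 255 / 6 = 42.5000 ≈ 42.5.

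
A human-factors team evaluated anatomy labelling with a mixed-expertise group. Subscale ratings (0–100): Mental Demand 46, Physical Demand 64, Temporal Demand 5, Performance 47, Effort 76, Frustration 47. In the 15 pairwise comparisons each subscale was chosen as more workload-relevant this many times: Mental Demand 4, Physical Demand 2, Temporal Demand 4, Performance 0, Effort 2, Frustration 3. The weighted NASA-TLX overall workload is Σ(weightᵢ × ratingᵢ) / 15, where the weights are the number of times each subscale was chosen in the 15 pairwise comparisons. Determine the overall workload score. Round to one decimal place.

The tallies are the weights (they sum to 15).
Weighted sum = 4·46 + 2·64 + 4·5 + 0·47 + 2·76 + 3·47
            = 184 + 128 + 20 + 0 + 152 + 141 = 625.
Overall workload = 625 / 15 = 41.6667 ≈ 41.7.

41.7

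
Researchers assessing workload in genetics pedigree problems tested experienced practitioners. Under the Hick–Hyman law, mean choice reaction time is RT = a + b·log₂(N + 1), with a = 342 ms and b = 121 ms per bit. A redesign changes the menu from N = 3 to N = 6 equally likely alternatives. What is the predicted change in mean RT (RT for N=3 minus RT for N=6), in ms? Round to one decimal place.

RT(3) = 342 + 121·log₂(4) = 342 + 121·2.0000 = 584.0000 ms.
RT(6) = 342 + 121·log₂(7) = 342 + 121·2.8074 = 681.6954 ms.
Difference = 584.0000 − 681.6954 = -97.6954 ≈ -97.7 ms.

-97.7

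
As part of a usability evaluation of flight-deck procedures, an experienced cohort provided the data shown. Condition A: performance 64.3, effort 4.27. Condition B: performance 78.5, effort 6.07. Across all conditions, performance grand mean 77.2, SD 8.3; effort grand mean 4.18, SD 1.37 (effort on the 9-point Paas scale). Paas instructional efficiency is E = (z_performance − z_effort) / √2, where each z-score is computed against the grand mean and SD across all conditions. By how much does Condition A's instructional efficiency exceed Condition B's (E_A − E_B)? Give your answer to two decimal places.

-0.28

Condition A: z_P = (64.3 − 77.2)/8.3 = -1.5542; z_E = (4.27 − 4.18)/1.37 = 0.0657; E_A = (-1.5542 − 0.0657)/√2 = -1.1454.
Condition B: z_P = (78.5 − 77.2)/8.3 = 0.1566; z_E = (6.07 − 4.18)/1.37 = 1.3796; E_B = (0.1566 − 1.3796)/√2 = -0.8648.
E_A − E_B = -1.1454 − (-0.8648) = -0.2806 ≈ -0.28.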